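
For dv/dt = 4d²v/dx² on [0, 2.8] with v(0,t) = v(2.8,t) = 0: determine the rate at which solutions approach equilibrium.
Eigenvalues: λₙ = 4n²π²/2.8².
First three modes:
  n=1: λ₁ = 4π²/2.8² ≈ 5.036
  n=2: λ₂ = 16π²/2.8² ≈ 20.142 (4× faster decay)
  n=3: λ₃ = 36π²/2.8² ≈ 45.32 (9× faster decay)
As t → ∞, higher modes decay exponentially faster. The n=1 mode dominates: v ~ c₁ sin(πx/2.8) e^{-λ₁t}.
Decay rate: λ₁ = 4π²/2.8² ≈ 5.036.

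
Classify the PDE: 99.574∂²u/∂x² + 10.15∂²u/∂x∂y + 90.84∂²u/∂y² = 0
A = 99.574, B = 10.15, C = 90.84. Discriminant B² - 4AC = -36078.18614. Since -36078.18614 < 0, elliptic.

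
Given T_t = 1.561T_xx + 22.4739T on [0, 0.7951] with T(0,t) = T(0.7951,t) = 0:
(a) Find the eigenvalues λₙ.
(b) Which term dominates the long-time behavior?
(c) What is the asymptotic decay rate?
Eigenvalues: λₙ = 1.561n²π²/0.7951² - 22.4739.
First three modes:
  n=1: λ₁ = 1.561π²/0.7951² - 22.4739 ≈ 1.896
  n=2: λ₂ = 6.244π²/0.7951² - 22.4739 ≈ 75.007
  n=3: λ₃ = 14.049π²/0.7951² - 22.4739 ≈ 196.858
Since 1.561π²/0.7951² ≈ 24.37 > 22.4739, all λₙ > 0.
The n=1 mode decays slowest → dominates as t → ∞.
Asymptotic: T ~ c₁ sin(πx/0.7951) e^{-λ₁t} with decay rate λ₁ ≈ 1.896.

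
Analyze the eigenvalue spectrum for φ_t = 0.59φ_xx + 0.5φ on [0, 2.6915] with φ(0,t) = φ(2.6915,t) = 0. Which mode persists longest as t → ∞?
Eigenvalues: λₙ = 0.59n²π²/2.6915² - 0.5.
First three modes:
  n=1: λ₁ = 0.59π²/2.6915² - 0.5 ≈ 0.304
  n=2: λ₂ = 2.36π²/2.6915² - 0.5 ≈ 2.715
  n=3: λ₃ = 5.31π²/2.6915² - 0.5 ≈ 6.734
Since 0.59π²/2.6915² ≈ 0.804 > 0.5, all λₙ > 0.
The n=1 mode decays slowest → dominates as t → ∞.
Asymptotic: φ ~ c₁ sin(πx/2.6915) e^{-λ₁t} with decay rate λ₁ ≈ 0.304.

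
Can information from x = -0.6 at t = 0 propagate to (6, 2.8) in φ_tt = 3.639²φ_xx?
Yes. The domain of dependence is [-4.1892, 16.1892], and -0.6 ∈ [-4.1892, 16.1892].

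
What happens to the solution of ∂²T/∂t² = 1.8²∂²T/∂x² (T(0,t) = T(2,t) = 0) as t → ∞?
T oscillates (no decay). Energy is conserved; the solution oscillates indefinitely as standing waves.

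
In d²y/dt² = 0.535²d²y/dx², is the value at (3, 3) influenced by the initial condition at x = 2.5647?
Yes. The domain of dependence is [1.395, 4.605], and 2.5647 ∈ [1.395, 4.605].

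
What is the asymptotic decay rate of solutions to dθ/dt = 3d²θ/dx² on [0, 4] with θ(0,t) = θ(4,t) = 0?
Eigenvalues: λₙ = 3n²π²/4².
First three modes:
  n=1: λ₁ = 3π²/4² ≈ 1.851
  n=2: λ₂ = 12π²/4² ≈ 7.402 (4× faster decay)
  n=3: λ₃ = 27π²/4² ≈ 16.655 (9× faster decay)
As t → ∞, higher modes decay exponentially faster. The n=1 mode dominates: θ ~ c₁ sin(πx/4) e^{-λ₁t}.
Decay rate: λ₁ = 3π²/4² ≈ 1.851.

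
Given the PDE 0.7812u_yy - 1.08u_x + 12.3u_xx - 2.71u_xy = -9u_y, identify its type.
Rewriting in standard form: 12.3u_xx - 2.71u_xy + 0.7812u_yy - 1.08u_x + 9u_y = 0. The second-order coefficients are A = 12.3, B = -2.71, C = 0.7812. Since B² - 4AC = -31.09094 < 0, this is an elliptic PDE.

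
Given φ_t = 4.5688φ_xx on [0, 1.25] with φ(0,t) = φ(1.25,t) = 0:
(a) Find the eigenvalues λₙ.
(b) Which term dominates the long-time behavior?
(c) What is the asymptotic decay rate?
Eigenvalues: λₙ = 4.5688n²π²/1.25².
First three modes:
  n=1: λ₁ = 4.5688π²/1.25² ≈ 28.859
  n=2: λ₂ = 18.2752π²/1.25² ≈ 115.436 (4× faster decay)
  n=3: λ₃ = 41.1192π²/1.25² ≈ 259.731 (9× faster decay)
As t → ∞, higher modes decay exponentially faster. The n=1 mode dominates: φ ~ c₁ sin(πx/1.25) e^{-λ₁t}.
Decay rate: λ₁ = 4.5688π²/1.25² ≈ 28.859.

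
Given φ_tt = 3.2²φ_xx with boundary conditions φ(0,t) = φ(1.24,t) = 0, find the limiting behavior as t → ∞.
φ oscillates (no decay). Energy is conserved; the solution oscillates indefinitely as standing waves.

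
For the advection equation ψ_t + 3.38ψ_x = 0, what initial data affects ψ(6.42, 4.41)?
A single point: x = -8.4858. The characteristic through (6.42, 4.41) is x - 3.38t = const, so x = 6.42 - 3.38·4.41 = -8.4858.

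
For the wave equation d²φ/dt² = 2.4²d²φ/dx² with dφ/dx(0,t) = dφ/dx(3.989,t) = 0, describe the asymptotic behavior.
φ oscillates about a mean that drifts linearly in t (generically unbounded; no decay). There is no damping, so the nonconstant modes persist as standing waves (energy conserved, no decay). But with Neumann conditions at both ends the constant mode has eigenvalue 0: the spatial mean M(t) of φ satisfies M'' = 0, so M(t) = M(0) + M'(0)·t. Unless the initial velocity has zero mean (∫φ_t(x,0)dx = 0), the solution grows linearly in t (unbounded, though not exponentially); if it does have zero mean, the solution stays bounded and simply oscillates.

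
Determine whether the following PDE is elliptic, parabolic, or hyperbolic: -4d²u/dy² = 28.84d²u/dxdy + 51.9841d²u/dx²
Rewriting in standard form: -51.9841d²u/dx² - 28.84d²u/dxdy - 4d²u/dy² = 0. Coefficients: A = -51.9841, B = -28.84, C = -4. B² - 4AC = 0, which is zero, so the equation is parabolic.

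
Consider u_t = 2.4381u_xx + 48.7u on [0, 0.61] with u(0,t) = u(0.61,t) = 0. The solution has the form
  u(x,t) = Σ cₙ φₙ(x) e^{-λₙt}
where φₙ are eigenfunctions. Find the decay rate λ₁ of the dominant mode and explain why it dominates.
Eigenvalues: λₙ = 2.4381n²π²/0.61² - 48.7.
First three modes:
  n=1: λ₁ = 2.4381π²/0.61² - 48.7 ≈ 15.968
  n=2: λ₂ = 9.7524π²/0.61² - 48.7 ≈ 209.973
  n=3: λ₃ = 21.9429π²/0.61² - 48.7 ≈ 533.315
Since 2.4381π²/0.61² ≈ 64.668 > 48.7, all λₙ > 0.
The n=1 mode decays slowest → dominates as t → ∞.
Asymptotic: u ~ c₁ sin(πx/0.61) e^{-λ₁t} with decay rate λ₁ ≈ 15.968.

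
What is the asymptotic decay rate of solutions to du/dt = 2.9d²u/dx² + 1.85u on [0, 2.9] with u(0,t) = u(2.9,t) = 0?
Eigenvalues: λₙ = 2.9n²π²/2.9² - 1.85.
First three modes:
  n=1: λ₁ = 2.9π²/2.9² - 1.85 ≈ 1.553
  n=2: λ₂ = 11.6π²/2.9² - 1.85 ≈ 11.763
  n=3: λ₃ = 26.1π²/2.9² - 1.85 ≈ 28.78
Since 2.9π²/2.9² ≈ 3.403 > 1.85, all λₙ > 0.
The n=1 mode decays slowest → dominates as t → ∞.
Asymptotic: u ~ c₁ sin(πx/2.9) e^{-λ₁t} with decay rate λ₁ ≈ 1.553.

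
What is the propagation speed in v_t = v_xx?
Infinite. The heat equation is parabolic, not hyperbolic, so disturbances propagate instantly.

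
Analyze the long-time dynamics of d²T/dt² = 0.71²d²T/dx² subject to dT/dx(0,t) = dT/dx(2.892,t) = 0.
Long-time behavior: T oscillates about a mean that drifts linearly in t (generically unbounded; no decay). There is no damping, so the nonconstant modes persist as standing waves (energy conserved, no decay). But with Neumann conditions at both ends the constant mode has eigenvalue 0: the spatial mean M(t) of T satisfies M'' = 0, so M(t) = M(0) + M'(0)·t. Unless the initial velocity has zero mean (∫T_t(x,0)dx = 0), the solution grows linearly in t (unbounded, though not exponentially); if it does have zero mean, the solution stays bounded and simply oscillates.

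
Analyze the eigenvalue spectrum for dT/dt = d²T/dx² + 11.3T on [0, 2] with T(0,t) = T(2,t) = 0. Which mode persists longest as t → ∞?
Eigenvalues: λₙ = n²π²/2² - 11.3.
First three modes:
  n=1: λ₁ = π²/2² - 11.3 ≈ -8.833
  n=2: λ₂ = 4π²/2² - 11.3 ≈ -1.43
  n=3: λ₃ = 9π²/2² - 11.3 ≈ 10.907
Since π²/2² ≈ 2.467 < 11.3, λ₁ < 0.
The n=1 mode grows fastest (−λₙ is largest for n=1) → dominates.
Asymptotic: T ~ c₁ sin(πx/2) e^{8.833t} (exponential growth at rate −λ₁ ≈ 8.833).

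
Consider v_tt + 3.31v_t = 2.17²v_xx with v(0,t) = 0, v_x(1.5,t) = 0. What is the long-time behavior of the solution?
As t → ∞, v → 0. Damping (γ=3.31) dissipates energy; oscillations decay exponentially.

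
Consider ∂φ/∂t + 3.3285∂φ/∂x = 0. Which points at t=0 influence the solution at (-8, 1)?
A single point: x = -11.3285. The characteristic through (-8, 1) is x - 3.3285t = const, so x = -8 - 3.3285·1 = -11.3285.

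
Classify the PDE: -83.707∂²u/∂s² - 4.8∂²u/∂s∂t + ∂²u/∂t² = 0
A = -83.707, B = -4.8, C = 1. Discriminant B² - 4AC = 357.868. Since 357.868 > 0, hyperbolic.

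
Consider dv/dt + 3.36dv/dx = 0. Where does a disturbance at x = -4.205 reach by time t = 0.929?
At x = -1.08356. The characteristic carries data from (-4.205, 0) to (-1.08356, 0.929).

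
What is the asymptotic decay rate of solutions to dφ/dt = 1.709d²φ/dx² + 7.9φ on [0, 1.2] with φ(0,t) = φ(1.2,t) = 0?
Eigenvalues: λₙ = 1.709n²π²/1.2² - 7.9.
First three modes:
  n=1: λ₁ = 1.709π²/1.2² - 7.9 ≈ 3.813
  n=2: λ₂ = 6.836π²/1.2² - 7.9 ≈ 38.953
  n=3: λ₃ = 15.381π²/1.2² - 7.9 ≈ 97.52
Since 1.709π²/1.2² ≈ 11.713 > 7.9, all λₙ > 0.
The n=1 mode decays slowest → dominates as t → ∞.
Asymptotic: φ ~ c₁ sin(πx/1.2) e^{-λ₁t} with decay rate λ₁ ≈ 3.813.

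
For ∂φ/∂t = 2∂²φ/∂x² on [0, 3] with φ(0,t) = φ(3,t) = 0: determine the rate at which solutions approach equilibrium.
Eigenvalues: λₙ = 2n²π²/3².
First three modes:
  n=1: λ₁ = 2π²/3² ≈ 2.193
  n=2: λ₂ = 8π²/3² ≈ 8.773 (4× faster decay)
  n=3: λ₃ = 18π²/3² ≈ 19.739 (9× faster decay)
As t → ∞, higher modes decay exponentially faster. The n=1 mode dominates: φ ~ c₁ sin(πx/3) e^{-λ₁t}.
Decay rate: λ₁ = 2π²/3² ≈ 2.193.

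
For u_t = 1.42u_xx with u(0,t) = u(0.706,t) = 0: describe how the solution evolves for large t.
u → 0. Heat diffuses out through both boundaries.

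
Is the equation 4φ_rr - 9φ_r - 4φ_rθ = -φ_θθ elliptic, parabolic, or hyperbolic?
Rewriting in standard form: 4φ_rr - 4φ_rθ + φ_θθ - 9φ_r = 0. Computing B² - 4AC with A = 4, B = -4, C = 1: discriminant = 0 (zero). Answer: parabolic.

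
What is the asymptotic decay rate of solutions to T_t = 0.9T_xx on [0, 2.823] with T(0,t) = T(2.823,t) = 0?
Eigenvalues: λₙ = 0.9n²π²/2.823².
First three modes:
  n=1: λ₁ = 0.9π²/2.823² ≈ 1.115
  n=2: λ₂ = 3.6π²/2.823² ≈ 4.458 (4× faster decay)
  n=3: λ₃ = 8.1π²/2.823² ≈ 10.031 (9× faster decay)
As t → ∞, higher modes decay exponentially faster. The n=1 mode dominates: T ~ c₁ sin(πx/2.823) e^{-λ₁t}.
Decay rate: λ₁ = 0.9π²/2.823² ≈ 1.115.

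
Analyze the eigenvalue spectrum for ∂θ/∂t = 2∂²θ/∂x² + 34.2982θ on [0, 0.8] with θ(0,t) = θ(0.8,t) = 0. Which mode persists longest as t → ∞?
Eigenvalues: λₙ = 2n²π²/0.8² - 34.2982.
First three modes:
  n=1: λ₁ = 2π²/0.8² - 34.2982 ≈ -3.456
  n=2: λ₂ = 8π²/0.8² - 34.2982 ≈ 89.072
  n=3: λ₃ = 18π²/0.8² - 34.2982 ≈ 243.284
Since 2π²/0.8² ≈ 30.843 < 34.2982, λ₁ < 0.
The n=1 mode grows fastest (−λₙ is largest for n=1) → dominates.
Asymptotic: θ ~ c₁ sin(πx/0.8) e^{3.456t} (exponential growth at rate −λ₁ ≈ 3.456).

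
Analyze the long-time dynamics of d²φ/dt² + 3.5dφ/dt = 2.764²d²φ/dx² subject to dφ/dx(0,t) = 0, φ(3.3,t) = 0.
Long-time behavior: φ → 0. Damping (γ=3.5) dissipates energy; oscillations decay exponentially.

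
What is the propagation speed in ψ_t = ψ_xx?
Infinite. The heat equation is parabolic, not hyperbolic, so disturbances propagate instantly.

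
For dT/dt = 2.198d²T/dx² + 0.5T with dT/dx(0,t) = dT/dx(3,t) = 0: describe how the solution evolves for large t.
T grows unboundedly. With Neumann BCs the constant mode has diffusion eigenvalue 0, so any r > 0 makes it grow like e^(0.5t); solution grows exponentially.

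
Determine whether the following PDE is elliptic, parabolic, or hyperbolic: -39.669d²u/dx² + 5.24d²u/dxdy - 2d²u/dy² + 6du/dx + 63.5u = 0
Coefficients: A = -39.669, B = 5.24, C = -2. B² - 4AC = -289.8944, which is negative, so the equation is elliptic.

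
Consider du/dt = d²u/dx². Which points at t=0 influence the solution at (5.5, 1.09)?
The entire real line. The heat equation has infinite propagation speed: any initial disturbance instantly affects all points (though exponentially small far away).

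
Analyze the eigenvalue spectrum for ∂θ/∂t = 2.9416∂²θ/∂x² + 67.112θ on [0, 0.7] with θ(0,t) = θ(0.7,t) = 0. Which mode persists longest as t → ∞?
Eigenvalues: λₙ = 2.9416n²π²/0.7² - 67.112.
First three modes:
  n=1: λ₁ = 2.9416π²/0.7² - 67.112 ≈ -7.862
  n=2: λ₂ = 11.7664π²/0.7² - 67.112 ≈ 169.887
  n=3: λ₃ = 26.4744π²/0.7² - 67.112 ≈ 466.137
Since 2.9416π²/0.7² ≈ 59.25 < 67.112, λ₁ < 0.
The n=1 mode grows fastest (−λₙ is largest for n=1) → dominates.
Asymptotic: θ ~ c₁ sin(πx/0.7) e^{7.862t} (exponential growth at rate −λ₁ ≈ 7.862).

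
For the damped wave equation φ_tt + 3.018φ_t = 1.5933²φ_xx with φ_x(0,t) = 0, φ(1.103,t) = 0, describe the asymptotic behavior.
φ → 0. Damping (γ=3.018) dissipates energy; oscillations decay exponentially.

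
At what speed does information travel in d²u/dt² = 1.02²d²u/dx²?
Speed = 1.02. Information travels along characteristics x = x₀ ± 1.02t.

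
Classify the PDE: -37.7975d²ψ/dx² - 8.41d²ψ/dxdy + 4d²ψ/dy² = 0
A = -37.7975, B = -8.41, C = 4. Discriminant B² - 4AC = 675.4881. Since 675.4881 > 0, hyperbolic.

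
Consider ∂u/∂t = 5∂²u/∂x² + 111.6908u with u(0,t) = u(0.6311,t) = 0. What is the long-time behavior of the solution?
As t → ∞, u → 0. Diffusion dominates reaction (r=111.6908 < κπ²/L²≈123.9); solution decays.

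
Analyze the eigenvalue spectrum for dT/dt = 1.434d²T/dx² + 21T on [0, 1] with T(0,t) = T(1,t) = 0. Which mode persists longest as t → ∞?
Eigenvalues: λₙ = 1.434n²π²/1² - 21.
First three modes:
  n=1: λ₁ = 1.434π² - 21 ≈ -6.847
  n=2: λ₂ = 5.736π² - 21 ≈ 35.612
  n=3: λ₃ = 12.906π² - 21 ≈ 106.377
Since 1.434π² ≈ 14.153 < 21, λ₁ < 0.
The n=1 mode grows fastest (−λₙ is largest for n=1) → dominates.
Asymptotic: T ~ c₁ sin(πx/1) e^{6.847t} (exponential growth at rate −λ₁ ≈ 6.847).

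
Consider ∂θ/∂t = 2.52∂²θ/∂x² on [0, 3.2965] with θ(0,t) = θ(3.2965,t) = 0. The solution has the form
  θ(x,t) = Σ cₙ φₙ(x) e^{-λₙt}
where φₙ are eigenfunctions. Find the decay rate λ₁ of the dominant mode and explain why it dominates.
Eigenvalues: λₙ = 2.52n²π²/3.2965².
First three modes:
  n=1: λ₁ = 2.52π²/3.2965² ≈ 2.289
  n=2: λ₂ = 10.08π²/3.2965² ≈ 9.155 (4× faster decay)
  n=3: λ₃ = 22.68π²/3.2965² ≈ 20.599 (9× faster decay)
As t → ∞, higher modes decay exponentially faster. The n=1 mode dominates: θ ~ c₁ sin(πx/3.2965) e^{-λ₁t}.
Decay rate: λ₁ = 2.52π²/3.2965² ≈ 2.289.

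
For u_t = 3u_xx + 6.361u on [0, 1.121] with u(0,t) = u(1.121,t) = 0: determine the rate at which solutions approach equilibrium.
Eigenvalues: λₙ = 3n²π²/1.121² - 6.361.
First three modes:
  n=1: λ₁ = 3π²/1.121² - 6.361 ≈ 17.201
  n=2: λ₂ = 12π²/1.121² - 6.361 ≈ 87.886
  n=3: λ₃ = 27π²/1.121² - 6.361 ≈ 205.696
Since 3π²/1.121² ≈ 23.562 > 6.361, all λₙ > 0.
The n=1 mode decays slowest → dominates as t → ∞.
Asymptotic: u ~ c₁ sin(πx/1.121) e^{-λ₁t} with decay rate λ₁ ≈ 17.201.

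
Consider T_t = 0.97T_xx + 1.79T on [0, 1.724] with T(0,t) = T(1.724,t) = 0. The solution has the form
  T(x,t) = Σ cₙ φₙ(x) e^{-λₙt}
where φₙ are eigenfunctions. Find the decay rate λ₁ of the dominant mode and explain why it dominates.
Eigenvalues: λₙ = 0.97n²π²/1.724² - 1.79.
First three modes:
  n=1: λ₁ = 0.97π²/1.724² - 1.79 ≈ 1.431
  n=2: λ₂ = 3.88π²/1.724² - 1.79 ≈ 11.094
  n=3: λ₃ = 8.73π²/1.724² - 1.79 ≈ 27.199
Since 0.97π²/1.724² ≈ 3.221 > 1.79, all λₙ > 0.
The n=1 mode decays slowest → dominates as t → ∞.
Asymptotic: T ~ c₁ sin(πx/1.724) e^{-λ₁t} with decay rate λ₁ ≈ 1.431.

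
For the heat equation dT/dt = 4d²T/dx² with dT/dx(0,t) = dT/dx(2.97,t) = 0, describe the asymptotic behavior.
T → constant (steady state). Heat is conserved (no flux at boundaries); solution approaches the spatial average.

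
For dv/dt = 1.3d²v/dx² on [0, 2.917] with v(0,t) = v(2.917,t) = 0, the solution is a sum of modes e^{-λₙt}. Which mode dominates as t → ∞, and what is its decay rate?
Eigenvalues: λₙ = 1.3n²π²/2.917².
First three modes:
  n=1: λ₁ = 1.3π²/2.917² ≈ 1.508
  n=2: λ₂ = 5.2π²/2.917² ≈ 6.032 (4× faster decay)
  n=3: λ₃ = 11.7π²/2.917² ≈ 13.571 (9× faster decay)
As t → ∞, higher modes decay exponentially faster. The n=1 mode dominates: v ~ c₁ sin(πx/2.917) e^{-λ₁t}.
Decay rate: λ₁ = 1.3π²/2.917² ≈ 1.508.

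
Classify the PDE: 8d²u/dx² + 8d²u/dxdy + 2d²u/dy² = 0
A = 8, B = 8, C = 2. Discriminant B² - 4AC = 0. Since 0 = 0, parabolic.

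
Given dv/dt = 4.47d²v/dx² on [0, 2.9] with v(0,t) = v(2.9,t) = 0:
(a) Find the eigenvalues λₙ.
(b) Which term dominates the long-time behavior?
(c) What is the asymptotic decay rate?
Eigenvalues: λₙ = 4.47n²π²/2.9².
First three modes:
  n=1: λ₁ = 4.47π²/2.9² ≈ 5.246
  n=2: λ₂ = 17.88π²/2.9² ≈ 20.983 (4× faster decay)
  n=3: λ₃ = 40.23π²/2.9² ≈ 47.212 (9× faster decay)
As t → ∞, higher modes decay exponentially faster. The n=1 mode dominates: v ~ c₁ sin(πx/2.9) e^{-λ₁t}.
Decay rate: λ₁ = 4.47π²/2.9² ≈ 5.246.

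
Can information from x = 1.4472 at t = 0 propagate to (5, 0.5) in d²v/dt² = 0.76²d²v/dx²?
No. The domain of dependence is [4.62, 5.38], and 1.4472 is outside this interval.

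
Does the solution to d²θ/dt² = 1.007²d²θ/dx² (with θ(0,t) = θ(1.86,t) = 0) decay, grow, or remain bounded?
θ oscillates (no decay). Energy is conserved; the solution oscillates indefinitely as standing waves.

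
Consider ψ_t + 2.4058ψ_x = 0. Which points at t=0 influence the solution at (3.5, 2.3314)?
A single point: x = -2.10888212. The characteristic through (3.5, 2.3314) is x - 2.4058t = const, so x = 3.5 - 2.4058·2.3314 = -2.10888212.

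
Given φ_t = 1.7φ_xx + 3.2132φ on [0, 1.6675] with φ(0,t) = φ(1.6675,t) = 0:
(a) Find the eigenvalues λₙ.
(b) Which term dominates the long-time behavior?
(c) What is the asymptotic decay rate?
Eigenvalues: λₙ = 1.7n²π²/1.6675² - 3.2132.
First three modes:
  n=1: λ₁ = 1.7π²/1.6675² - 3.2132 ≈ 2.821
  n=2: λ₂ = 6.8π²/1.6675² - 3.2132 ≈ 20.923
  n=3: λ₃ = 15.3π²/1.6675² - 3.2132 ≈ 51.094
Since 1.7π²/1.6675² ≈ 6.034 > 3.2132, all λₙ > 0.
The n=1 mode decays slowest → dominates as t → ∞.
Asymptotic: φ ~ c₁ sin(πx/1.6675) e^{-λ₁t} with decay rate λ₁ ≈ 2.821.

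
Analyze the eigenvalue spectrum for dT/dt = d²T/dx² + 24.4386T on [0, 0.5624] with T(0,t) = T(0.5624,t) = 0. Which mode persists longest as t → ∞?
Eigenvalues: λₙ = n²π²/0.5624² - 24.4386.
First three modes:
  n=1: λ₁ = π²/0.5624² - 24.4386 ≈ 6.765
  n=2: λ₂ = 4π²/0.5624² - 24.4386 ≈ 100.377
  n=3: λ₃ = 9π²/0.5624² - 24.4386 ≈ 256.397
Since π²/0.5624² ≈ 31.204 > 24.4386, all λₙ > 0.
The n=1 mode decays slowest → dominates as t → ∞.
Asymptotic: T ~ c₁ sin(πx/0.5624) e^{-λ₁t} with decay rate λ₁ ≈ 6.765.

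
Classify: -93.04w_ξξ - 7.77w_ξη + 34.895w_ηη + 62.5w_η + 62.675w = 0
Hyperbolic (discriminant = 13046.8961).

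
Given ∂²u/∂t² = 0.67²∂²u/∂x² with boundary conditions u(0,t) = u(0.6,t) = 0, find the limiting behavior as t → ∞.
u oscillates (no decay). Energy is conserved; the solution oscillates indefinitely as standing waves.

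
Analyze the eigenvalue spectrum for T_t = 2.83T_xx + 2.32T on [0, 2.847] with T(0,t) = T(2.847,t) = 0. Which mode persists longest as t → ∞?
Eigenvalues: λₙ = 2.83n²π²/2.847² - 2.32.
First three modes:
  n=1: λ₁ = 2.83π²/2.847² - 2.32 ≈ 1.126
  n=2: λ₂ = 11.32π²/2.847² - 2.32 ≈ 11.464
  n=3: λ₃ = 25.47π²/2.847² - 2.32 ≈ 28.694
Since 2.83π²/2.847² ≈ 3.446 > 2.32, all λₙ > 0.
The n=1 mode decays slowest → dominates as t → ∞.
Asymptotic: T ~ c₁ sin(πx/2.847) e^{-λ₁t} with decay rate λ₁ ≈ 1.126.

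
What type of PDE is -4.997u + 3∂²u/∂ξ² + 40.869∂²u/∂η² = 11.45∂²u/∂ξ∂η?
Rewriting in standard form: 3∂²u/∂ξ² - 11.45∂²u/∂ξ∂η + 40.869∂²u/∂η² - 4.997u = 0. With A = 3, B = -11.45, C = 40.869, the discriminant is -359.3255. This is an elliptic PDE.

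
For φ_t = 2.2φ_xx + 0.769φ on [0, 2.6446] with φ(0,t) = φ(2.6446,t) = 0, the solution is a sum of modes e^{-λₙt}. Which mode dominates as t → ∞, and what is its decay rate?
Eigenvalues: λₙ = 2.2n²π²/2.6446² - 0.769.
First three modes:
  n=1: λ₁ = 2.2π²/2.6446² - 0.769 ≈ 2.336
  n=2: λ₂ = 8.8π²/2.6446² - 0.769 ≈ 11.649
  n=3: λ₃ = 19.8π²/2.6446² - 0.769 ≈ 27.172
Since 2.2π²/2.6446² ≈ 3.105 > 0.769, all λₙ > 0.
The n=1 mode decays slowest → dominates as t → ∞.
Asymptotic: φ ~ c₁ sin(πx/2.6446) e^{-λ₁t} with decay rate λ₁ ≈ 2.336.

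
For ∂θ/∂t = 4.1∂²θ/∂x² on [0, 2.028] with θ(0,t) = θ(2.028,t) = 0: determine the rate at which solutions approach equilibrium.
Eigenvalues: λₙ = 4.1n²π²/2.028².
First three modes:
  n=1: λ₁ = 4.1π²/2.028² ≈ 9.839
  n=2: λ₂ = 16.4π²/2.028² ≈ 39.356 (4× faster decay)
  n=3: λ₃ = 36.9π²/2.028² ≈ 88.55 (9× faster decay)
As t → ∞, higher modes decay exponentially faster. The n=1 mode dominates: θ ~ c₁ sin(πx/2.028) e^{-λ₁t}.
Decay rate: λ₁ = 4.1π²/2.028² ≈ 9.839.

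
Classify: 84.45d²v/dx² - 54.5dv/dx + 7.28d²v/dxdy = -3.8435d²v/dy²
Rewriting in standard form: 84.45d²v/dx² + 7.28d²v/dxdy + 3.8435d²v/dy² - 54.5dv/dx = 0. Elliptic (discriminant = -1245.3359).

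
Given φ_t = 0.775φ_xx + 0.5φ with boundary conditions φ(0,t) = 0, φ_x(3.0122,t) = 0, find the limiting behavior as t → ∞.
φ grows unboundedly. Reaction dominates diffusion (r=0.5 > κπ²/(4L²)≈0.21); solution grows exponentially.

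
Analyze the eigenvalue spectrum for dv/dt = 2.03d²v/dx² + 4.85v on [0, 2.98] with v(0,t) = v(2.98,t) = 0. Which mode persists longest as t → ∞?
Eigenvalues: λₙ = 2.03n²π²/2.98² - 4.85.
First three modes:
  n=1: λ₁ = 2.03π²/2.98² - 4.85 ≈ -2.594
  n=2: λ₂ = 8.12π²/2.98² - 4.85 ≈ 4.175
  n=3: λ₃ = 18.27π²/2.98² - 4.85 ≈ 15.455
Since 2.03π²/2.98² ≈ 2.256 < 4.85, λ₁ < 0.
The n=1 mode grows fastest (−λₙ is largest for n=1) → dominates.
Asymptotic: v ~ c₁ sin(πx/2.98) e^{2.594t} (exponential growth at rate −λ₁ ≈ 2.594).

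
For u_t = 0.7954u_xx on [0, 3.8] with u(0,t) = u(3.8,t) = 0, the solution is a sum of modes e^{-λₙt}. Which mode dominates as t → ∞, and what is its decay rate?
Eigenvalues: λₙ = 0.7954n²π²/3.8².
First three modes:
  n=1: λ₁ = 0.7954π²/3.8² ≈ 0.544
  n=2: λ₂ = 3.1816π²/3.8² ≈ 2.175 (4× faster decay)
  n=3: λ₃ = 7.1586π²/3.8² ≈ 4.893 (9× faster decay)
As t → ∞, higher modes decay exponentially faster. The n=1 mode dominates: u ~ c₁ sin(πx/3.8) e^{-λ₁t}.
Decay rate: λ₁ = 0.7954π²/3.8² ≈ 0.544.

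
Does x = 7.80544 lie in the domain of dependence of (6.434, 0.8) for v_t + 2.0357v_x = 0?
No. Only data at x = 4.80544 affects (6.434, 0.8). Advection has one-way propagation along characteristics.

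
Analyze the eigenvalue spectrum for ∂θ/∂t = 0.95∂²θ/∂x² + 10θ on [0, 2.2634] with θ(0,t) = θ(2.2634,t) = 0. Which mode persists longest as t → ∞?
Eigenvalues: λₙ = 0.95n²π²/2.2634² - 10.
First three modes:
  n=1: λ₁ = 0.95π²/2.2634² - 10 ≈ -8.17
  n=2: λ₂ = 3.8π²/2.2634² - 10 ≈ -2.679
  n=3: λ₃ = 8.55π²/2.2634² - 10 ≈ 6.472
Since 0.95π²/2.2634² ≈ 1.83 < 10, λ₁ < 0.
The n=1 mode grows fastest (−λₙ is largest for n=1) → dominates.
Asymptotic: θ ~ c₁ sin(πx/2.2634) e^{8.17t} (exponential growth at rate −λ₁ ≈ 8.17).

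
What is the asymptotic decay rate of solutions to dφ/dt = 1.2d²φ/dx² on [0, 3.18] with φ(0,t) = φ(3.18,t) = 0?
Eigenvalues: λₙ = 1.2n²π²/3.18².
First three modes:
  n=1: λ₁ = 1.2π²/3.18² ≈ 1.171
  n=2: λ₂ = 4.8π²/3.18² ≈ 4.685 (4× faster decay)
  n=3: λ₃ = 10.8π²/3.18² ≈ 10.541 (9× faster decay)
As t → ∞, higher modes decay exponentially faster. The n=1 mode dominates: φ ~ c₁ sin(πx/3.18) e^{-λ₁t}.
Decay rate: λ₁ = 1.2π²/3.18² ≈ 1.171.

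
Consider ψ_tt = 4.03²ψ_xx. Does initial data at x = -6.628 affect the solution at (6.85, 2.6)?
No. The domain of dependence is [-3.628, 17.328], and -6.628 is outside this interval.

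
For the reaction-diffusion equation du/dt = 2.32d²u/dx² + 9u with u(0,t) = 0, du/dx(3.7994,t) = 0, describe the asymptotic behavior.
u grows unboundedly. Reaction dominates diffusion (r=9 > κπ²/(4L²)≈0.4); solution grows exponentially.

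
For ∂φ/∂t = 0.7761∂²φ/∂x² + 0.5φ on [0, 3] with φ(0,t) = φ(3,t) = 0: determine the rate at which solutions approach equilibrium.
Eigenvalues: λₙ = 0.7761n²π²/3² - 0.5.
First three modes:
  n=1: λ₁ = 0.7761π²/3² - 0.5 ≈ 0.351
  n=2: λ₂ = 3.1044π²/3² - 0.5 ≈ 2.904
  n=3: λ₃ = 6.9849π²/3² - 0.5 ≈ 7.16
Since 0.7761π²/3² ≈ 0.851 > 0.5, all λₙ > 0.
The n=1 mode decays slowest → dominates as t → ∞.
Asymptotic: φ ~ c₁ sin(πx/3) e^{-λ₁t} with decay rate λ₁ ≈ 0.351.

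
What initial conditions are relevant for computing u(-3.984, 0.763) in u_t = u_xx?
The entire real line. The heat equation has infinite propagation speed: any initial disturbance instantly affects all points (though exponentially small far away).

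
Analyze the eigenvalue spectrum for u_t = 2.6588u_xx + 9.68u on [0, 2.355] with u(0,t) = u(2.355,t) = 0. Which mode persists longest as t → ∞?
Eigenvalues: λₙ = 2.6588n²π²/2.355² - 9.68.
First three modes:
  n=1: λ₁ = 2.6588π²/2.355² - 9.68 ≈ -4.948
  n=2: λ₂ = 10.6352π²/2.355² - 9.68 ≈ 9.246
  n=3: λ₃ = 23.9292π²/2.355² - 9.68 ≈ 32.904
Since 2.6588π²/2.355² ≈ 4.732 < 9.68, λ₁ < 0.
The n=1 mode grows fastest (−λₙ is largest for n=1) → dominates.
Asymptotic: u ~ c₁ sin(πx/2.355) e^{4.948t} (exponential growth at rate −λ₁ ≈ 4.948).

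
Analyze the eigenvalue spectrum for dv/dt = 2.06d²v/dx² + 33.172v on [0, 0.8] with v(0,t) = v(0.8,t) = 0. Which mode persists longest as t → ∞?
Eigenvalues: λₙ = 2.06n²π²/0.8² - 33.172.
First three modes:
  n=1: λ₁ = 2.06π²/0.8² - 33.172 ≈ -1.404
  n=2: λ₂ = 8.24π²/0.8² - 33.172 ≈ 93.899
  n=3: λ₃ = 18.54π²/0.8² - 33.172 ≈ 252.738
Since 2.06π²/0.8² ≈ 31.768 < 33.172, λ₁ < 0.
The n=1 mode grows fastest (−λₙ is largest for n=1) → dominates.
Asymptotic: v ~ c₁ sin(πx/0.8) e^{1.404t} (exponential growth at rate −λ₁ ≈ 1.404).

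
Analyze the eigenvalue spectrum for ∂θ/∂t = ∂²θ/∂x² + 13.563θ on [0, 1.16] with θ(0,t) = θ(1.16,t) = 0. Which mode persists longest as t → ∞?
Eigenvalues: λₙ = n²π²/1.16² - 13.563.
First three modes:
  n=1: λ₁ = π²/1.16² - 13.563 ≈ -6.228
  n=2: λ₂ = 4π²/1.16² - 13.563 ≈ 15.776
  n=3: λ₃ = 9π²/1.16² - 13.563 ≈ 52.45
Since π²/1.16² ≈ 7.335 < 13.563, λ₁ < 0.
The n=1 mode grows fastest (−λₙ is largest for n=1) → dominates.
Asymptotic: θ ~ c₁ sin(πx/1.16) e^{6.228t} (exponential growth at rate −λ₁ ≈ 6.228).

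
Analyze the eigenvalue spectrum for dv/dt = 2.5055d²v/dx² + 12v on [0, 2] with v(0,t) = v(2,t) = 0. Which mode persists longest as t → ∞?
Eigenvalues: λₙ = 2.5055n²π²/2² - 12.
First three modes:
  n=1: λ₁ = 2.5055π²/2² - 12 ≈ -5.818
  n=2: λ₂ = 10.022π²/2² - 12 ≈ 12.728
  n=3: λ₃ = 22.5495π²/2² - 12 ≈ 43.639
Since 2.5055π²/2² ≈ 6.182 < 12, λ₁ < 0.
The n=1 mode grows fastest (−λₙ is largest for n=1) → dominates.
Asymptotic: v ~ c₁ sin(πx/2) e^{5.818t} (exponential growth at rate −λ₁ ≈ 5.818).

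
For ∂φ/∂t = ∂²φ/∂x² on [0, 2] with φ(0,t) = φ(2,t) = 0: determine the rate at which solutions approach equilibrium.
Eigenvalues: λₙ = n²π²/2².
First three modes:
  n=1: λ₁ = π²/2² ≈ 2.467
  n=2: λ₂ = 4π²/2² ≈ 9.87 (4× faster decay)
  n=3: λ₃ = 9π²/2² ≈ 22.207 (9× faster decay)
As t → ∞, higher modes decay exponentially faster. The n=1 mode dominates: φ ~ c₁ sin(πx/2) e^{-λ₁t}.
Decay rate: λ₁ = π²/2² ≈ 2.467.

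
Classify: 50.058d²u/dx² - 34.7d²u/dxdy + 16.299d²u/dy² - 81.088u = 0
Elliptic (discriminant = -2059.491368).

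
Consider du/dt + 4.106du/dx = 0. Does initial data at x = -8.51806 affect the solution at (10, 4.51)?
Yes. The characteristic through (10, 4.51) passes through x = -8.51806.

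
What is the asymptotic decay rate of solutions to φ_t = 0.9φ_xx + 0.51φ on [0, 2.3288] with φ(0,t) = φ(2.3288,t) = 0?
Eigenvalues: λₙ = 0.9n²π²/2.3288² - 0.51.
First three modes:
  n=1: λ₁ = 0.9π²/2.3288² - 0.51 ≈ 1.128
  n=2: λ₂ = 3.6π²/2.3288² - 0.51 ≈ 6.041
  n=3: λ₃ = 8.1π²/2.3288² - 0.51 ≈ 14.231
Since 0.9π²/2.3288² ≈ 1.638 > 0.51, all λₙ > 0.
The n=1 mode decays slowest → dominates as t → ∞.
Asymptotic: φ ~ c₁ sin(πx/2.3288) e^{-λ₁t} with decay rate λ₁ ≈ 1.128.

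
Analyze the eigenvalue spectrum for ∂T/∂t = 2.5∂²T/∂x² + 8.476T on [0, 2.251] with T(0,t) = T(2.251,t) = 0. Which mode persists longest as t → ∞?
Eigenvalues: λₙ = 2.5n²π²/2.251² - 8.476.
First three modes:
  n=1: λ₁ = 2.5π²/2.251² - 8.476 ≈ -3.606
  n=2: λ₂ = 10π²/2.251² - 8.476 ≈ 11.002
  n=3: λ₃ = 22.5π²/2.251² - 8.476 ≈ 35.35
Since 2.5π²/2.251² ≈ 4.87 < 8.476, λ₁ < 0.
The n=1 mode grows fastest (−λₙ is largest for n=1) → dominates.
Asymptotic: T ~ c₁ sin(πx/2.251) e^{3.606t} (exponential growth at rate −λ₁ ≈ 3.606).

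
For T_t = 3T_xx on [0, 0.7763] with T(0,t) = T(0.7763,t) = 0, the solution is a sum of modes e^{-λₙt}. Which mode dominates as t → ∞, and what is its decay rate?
Eigenvalues: λₙ = 3n²π²/0.7763².
First three modes:
  n=1: λ₁ = 3π²/0.7763² ≈ 49.132
  n=2: λ₂ = 12π²/0.7763² ≈ 196.527 (4× faster decay)
  n=3: λ₃ = 27π²/0.7763² ≈ 442.185 (9× faster decay)
As t → ∞, higher modes decay exponentially faster. The n=1 mode dominates: T ~ c₁ sin(πx/0.7763) e^{-λ₁t}.
Decay rate: λ₁ = 3π²/0.7763² ≈ 49.132.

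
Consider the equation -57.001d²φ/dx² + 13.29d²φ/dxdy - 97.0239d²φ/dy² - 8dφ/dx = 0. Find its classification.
Elliptic. (A = -57.001, B = 13.29, C = -97.0239 gives B² - 4AC = -21945.2131956.)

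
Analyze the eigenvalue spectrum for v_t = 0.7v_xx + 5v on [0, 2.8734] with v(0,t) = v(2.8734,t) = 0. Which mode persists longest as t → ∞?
Eigenvalues: λₙ = 0.7n²π²/2.8734² - 5.
First three modes:
  n=1: λ₁ = 0.7π²/2.8734² - 5 ≈ -4.163
  n=2: λ₂ = 2.8π²/2.8734² - 5 ≈ -1.653
  n=3: λ₃ = 6.3π²/2.8734² - 5 ≈ 2.531
Since 0.7π²/2.8734² ≈ 0.837 < 5, λ₁ < 0.
The n=1 mode grows fastest (−λₙ is largest for n=1) → dominates.
Asymptotic: v ~ c₁ sin(πx/2.8734) e^{4.163t} (exponential growth at rate −λ₁ ≈ 4.163).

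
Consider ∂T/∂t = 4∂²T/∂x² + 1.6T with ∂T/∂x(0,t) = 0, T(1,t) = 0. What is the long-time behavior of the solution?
As t → ∞, T → 0. Diffusion dominates reaction (r=1.6 < κπ²/(4L²)≈9.87); solution decays.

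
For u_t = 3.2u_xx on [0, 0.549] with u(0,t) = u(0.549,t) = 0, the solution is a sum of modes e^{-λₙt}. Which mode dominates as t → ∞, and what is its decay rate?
Eigenvalues: λₙ = 3.2n²π²/0.549².
First three modes:
  n=1: λ₁ = 3.2π²/0.549² ≈ 104.786
  n=2: λ₂ = 12.8π²/0.549² ≈ 419.146 (4× faster decay)
  n=3: λ₃ = 28.8π²/0.549² ≈ 943.078 (9× faster decay)
As t → ∞, higher modes decay exponentially faster. The n=1 mode dominates: u ~ c₁ sin(πx/0.549) e^{-λ₁t}.
Decay rate: λ₁ = 3.2π²/0.549² ≈ 104.786.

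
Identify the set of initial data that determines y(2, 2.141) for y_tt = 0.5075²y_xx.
Domain of dependence: [0.9134425, 3.0865575]. Signals travel at speed 0.5075, so data within |x - 2| ≤ 0.5075·2.141 = 1.0865575 can reach the point.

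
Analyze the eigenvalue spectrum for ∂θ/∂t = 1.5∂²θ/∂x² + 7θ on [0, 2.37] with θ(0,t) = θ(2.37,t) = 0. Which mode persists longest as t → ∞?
Eigenvalues: λₙ = 1.5n²π²/2.37² - 7.
First three modes:
  n=1: λ₁ = 1.5π²/2.37² - 7 ≈ -4.364
  n=2: λ₂ = 6π²/2.37² - 7 ≈ 3.543
  n=3: λ₃ = 13.5π²/2.37² - 7 ≈ 16.721
Since 1.5π²/2.37² ≈ 2.636 < 7, λ₁ < 0.
The n=1 mode grows fastest (−λₙ is largest for n=1) → dominates.
Asymptotic: θ ~ c₁ sin(πx/2.37) e^{4.364t} (exponential growth at rate −λ₁ ≈ 4.364).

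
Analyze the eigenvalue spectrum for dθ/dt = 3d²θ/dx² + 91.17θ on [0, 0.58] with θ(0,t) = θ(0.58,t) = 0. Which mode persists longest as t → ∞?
Eigenvalues: λₙ = 3n²π²/0.58² - 91.17.
First three modes:
  n=1: λ₁ = 3π²/0.58² - 91.17 ≈ -3.153
  n=2: λ₂ = 12π²/0.58² - 91.17 ≈ 260.897
  n=3: λ₃ = 27π²/0.58² - 91.17 ≈ 700.98
Since 3π²/0.58² ≈ 88.017 < 91.17, λ₁ < 0.
The n=1 mode grows fastest (−λₙ is largest for n=1) → dominates.
Asymptotic: θ ~ c₁ sin(πx/0.58) e^{3.153t} (exponential growth at rate −λ₁ ≈ 3.153).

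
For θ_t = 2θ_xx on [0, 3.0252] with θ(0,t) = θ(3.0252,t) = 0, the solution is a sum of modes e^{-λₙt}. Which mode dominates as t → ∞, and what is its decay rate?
Eigenvalues: λₙ = 2n²π²/3.0252².
First three modes:
  n=1: λ₁ = 2π²/3.0252² ≈ 2.157
  n=2: λ₂ = 8π²/3.0252² ≈ 8.627 (4× faster decay)
  n=3: λ₃ = 18π²/3.0252² ≈ 19.412 (9× faster decay)
As t → ∞, higher modes decay exponentially faster. The n=1 mode dominates: θ ~ c₁ sin(πx/3.0252) e^{-λ₁t}.
Decay rate: λ₁ = 2π²/3.0252² ≈ 2.157.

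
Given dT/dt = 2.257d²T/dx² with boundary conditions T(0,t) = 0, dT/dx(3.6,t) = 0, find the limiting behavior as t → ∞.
T → 0. Heat escapes through the Dirichlet boundary.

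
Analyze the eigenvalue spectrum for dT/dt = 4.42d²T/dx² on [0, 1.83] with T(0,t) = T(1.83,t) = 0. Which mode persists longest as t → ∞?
Eigenvalues: λₙ = 4.42n²π²/1.83².
First three modes:
  n=1: λ₁ = 4.42π²/1.83² ≈ 13.026
  n=2: λ₂ = 17.68π²/1.83² ≈ 52.105 (4× faster decay)
  n=3: λ₃ = 39.78π²/1.83² ≈ 117.236 (9× faster decay)
As t → ∞, higher modes decay exponentially faster. The n=1 mode dominates: T ~ c₁ sin(πx/1.83) e^{-λ₁t}.
Decay rate: λ₁ = 4.42π²/1.83² ≈ 13.026.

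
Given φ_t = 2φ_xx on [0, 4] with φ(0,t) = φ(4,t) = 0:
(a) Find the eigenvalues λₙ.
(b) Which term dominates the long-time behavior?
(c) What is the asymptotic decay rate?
Eigenvalues: λₙ = 2n²π²/4².
First three modes:
  n=1: λ₁ = 2π²/4² ≈ 1.234
  n=2: λ₂ = 8π²/4² ≈ 4.935 (4× faster decay)
  n=3: λ₃ = 18π²/4² ≈ 11.103 (9× faster decay)
As t → ∞, higher modes decay exponentially faster. The n=1 mode dominates: φ ~ c₁ sin(πx/4) e^{-λ₁t}.
Decay rate: λ₁ = 2π²/4² ≈ 1.234.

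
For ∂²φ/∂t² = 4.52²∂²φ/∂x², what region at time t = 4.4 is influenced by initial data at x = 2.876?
Domain of influence: [-17.012, 22.764]. Data at x = 2.876 spreads outward at speed 4.52.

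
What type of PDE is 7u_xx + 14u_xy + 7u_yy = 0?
With A = 7, B = 14, C = 7, the discriminant is 0. This is a parabolic PDE.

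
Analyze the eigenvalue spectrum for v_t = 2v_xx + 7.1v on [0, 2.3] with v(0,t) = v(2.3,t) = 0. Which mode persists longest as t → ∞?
Eigenvalues: λₙ = 2n²π²/2.3² - 7.1.
First three modes:
  n=1: λ₁ = 2π²/2.3² - 7.1 ≈ -3.369
  n=2: λ₂ = 8π²/2.3² - 7.1 ≈ 7.826
  n=3: λ₃ = 18π²/2.3² - 7.1 ≈ 26.483
Since 2π²/2.3² ≈ 3.731 < 7.1, λ₁ < 0.
The n=1 mode grows fastest (−λₙ is largest for n=1) → dominates.
Asymptotic: v ~ c₁ sin(πx/2.3) e^{3.369t} (exponential growth at rate −λ₁ ≈ 3.369).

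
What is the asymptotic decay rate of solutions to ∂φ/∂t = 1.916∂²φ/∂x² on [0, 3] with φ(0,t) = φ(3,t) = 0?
Eigenvalues: λₙ = 1.916n²π²/3².
First three modes:
  n=1: λ₁ = 1.916π²/3² ≈ 2.101
  n=2: λ₂ = 7.664π²/3² ≈ 8.405 (4× faster decay)
  n=3: λ₃ = 17.244π²/3² ≈ 18.91 (9× faster decay)
As t → ∞, higher modes decay exponentially faster. The n=1 mode dominates: φ ~ c₁ sin(πx/3) e^{-λ₁t}.
Decay rate: λ₁ = 1.916π²/3² ≈ 2.101.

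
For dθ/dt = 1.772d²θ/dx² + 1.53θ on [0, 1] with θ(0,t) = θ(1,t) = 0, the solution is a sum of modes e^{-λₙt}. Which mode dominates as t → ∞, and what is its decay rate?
Eigenvalues: λₙ = 1.772n²π²/1² - 1.53.
First three modes:
  n=1: λ₁ = 1.772π² - 1.53 ≈ 15.959
  n=2: λ₂ = 7.088π² - 1.53 ≈ 68.426
  n=3: λ₃ = 15.948π² - 1.53 ≈ 155.87
Since 1.772π² ≈ 17.489 > 1.53, all λₙ > 0.
The n=1 mode decays slowest → dominates as t → ∞.
Asymptotic: θ ~ c₁ sin(πx/1) e^{-λ₁t} with decay rate λ₁ ≈ 15.959.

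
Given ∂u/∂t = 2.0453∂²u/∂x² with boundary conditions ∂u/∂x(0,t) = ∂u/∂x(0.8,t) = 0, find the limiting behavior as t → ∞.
u → constant (steady state). Heat is conserved (no flux at boundaries); solution approaches the spatial average.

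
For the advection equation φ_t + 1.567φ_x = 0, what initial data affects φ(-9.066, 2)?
A single point: x = -12.2. The characteristic through (-9.066, 2) is x - 1.567t = const, so x = -9.066 - 1.567·2 = -12.2.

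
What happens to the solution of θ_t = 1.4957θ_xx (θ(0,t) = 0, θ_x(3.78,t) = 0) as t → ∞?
θ → 0. Heat escapes through the Dirichlet boundary.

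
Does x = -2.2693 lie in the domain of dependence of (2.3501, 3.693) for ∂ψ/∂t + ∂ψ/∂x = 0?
No. Only data at x = -1.3429 affects (2.3501, 3.693). Advection has one-way propagation along characteristics.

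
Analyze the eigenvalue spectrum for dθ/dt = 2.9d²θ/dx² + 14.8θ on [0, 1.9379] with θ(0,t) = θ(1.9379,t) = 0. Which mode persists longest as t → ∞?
Eigenvalues: λₙ = 2.9n²π²/1.9379² - 14.8.
First three modes:
  n=1: λ₁ = 2.9π²/1.9379² - 14.8 ≈ -7.179
  n=2: λ₂ = 11.6π²/1.9379² - 14.8 ≈ 15.686
  n=3: λ₃ = 26.1π²/1.9379² - 14.8 ≈ 53.793
Since 2.9π²/1.9379² ≈ 7.621 < 14.8, λ₁ < 0.
The n=1 mode grows fastest (−λₙ is largest for n=1) → dominates.
Asymptotic: θ ~ c₁ sin(πx/1.9379) e^{7.179t} (exponential growth at rate −λ₁ ≈ 7.179).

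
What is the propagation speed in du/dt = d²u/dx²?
Infinite. The heat equation is parabolic, not hyperbolic, so disturbances propagate instantly.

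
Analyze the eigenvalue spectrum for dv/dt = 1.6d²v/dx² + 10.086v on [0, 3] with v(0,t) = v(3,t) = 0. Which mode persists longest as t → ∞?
Eigenvalues: λₙ = 1.6n²π²/3² - 10.086.
First three modes:
  n=1: λ₁ = 1.6π²/3² - 10.086 ≈ -8.331
  n=2: λ₂ = 6.4π²/3² - 10.086 ≈ -3.068
  n=3: λ₃ = 14.4π²/3² - 10.086 ≈ 5.705
Since 1.6π²/3² ≈ 1.755 < 10.086, λ₁ < 0.
The n=1 mode grows fastest (−λₙ is largest for n=1) → dominates.
Asymptotic: v ~ c₁ sin(πx/3) e^{8.331t} (exponential growth at rate −λ₁ ≈ 8.331).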